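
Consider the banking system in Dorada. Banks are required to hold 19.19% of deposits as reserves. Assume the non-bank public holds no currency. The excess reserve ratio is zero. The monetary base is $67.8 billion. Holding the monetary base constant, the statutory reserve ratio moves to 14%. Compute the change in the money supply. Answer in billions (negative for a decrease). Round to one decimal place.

$131.0 billion

Initially m₁ = 1 / (0.1919) ≈ 5.2110, so M₁ = 5.2110 × 67.8 = 353.3058 billion.
After the change m₂ = 1 / (0.14) ≈ 7.1429, so M₂ = 7.1429 × 67.8 ≈ 484.2886 billion.
ΔM = M₂ − M₁ = 484.2886 − 353.3058 = 130.9828 billion.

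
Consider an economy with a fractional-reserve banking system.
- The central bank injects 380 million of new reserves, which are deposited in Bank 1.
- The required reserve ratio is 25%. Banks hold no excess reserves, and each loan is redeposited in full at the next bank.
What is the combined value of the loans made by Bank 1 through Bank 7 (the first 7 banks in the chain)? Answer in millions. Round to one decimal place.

987.8 million

Bank i lends (1 − rr)^i of the original deposit: Bank 1 lends 380·0.7500 = 285.0000, Bank 2 lends 380·0.7500² = 213.7500, and so on.
Summing a geometric series: total = 380·[0.7500·(1 − 0.7500^7) / (1 − 0.7500)] ≈ 987.8284 million.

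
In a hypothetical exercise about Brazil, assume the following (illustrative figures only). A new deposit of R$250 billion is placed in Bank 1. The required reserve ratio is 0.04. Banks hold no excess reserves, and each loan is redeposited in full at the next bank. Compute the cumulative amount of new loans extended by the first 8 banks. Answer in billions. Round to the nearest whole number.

Bank i lends (1 − rr)^i of the original deposit: Bank 1 lends 250·0.9600 = 240.0000, Bank 2 lends 250·0.9600² = 230.4000, and so on.
Summing a geometric series: total = 250·[0.9600·(1 − 0.9600^8) / (1 − 0.9600)] ≈ 1671.6625 billion.

R$1672 billion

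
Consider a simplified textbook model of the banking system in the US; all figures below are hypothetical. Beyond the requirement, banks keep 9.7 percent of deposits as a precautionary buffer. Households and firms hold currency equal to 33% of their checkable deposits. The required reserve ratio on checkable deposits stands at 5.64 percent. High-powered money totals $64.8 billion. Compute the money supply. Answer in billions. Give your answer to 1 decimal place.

The money multiplier is m = (1 + c) / (rr + e + c) = (1 + 0.33) / (0.0564 + 0.097 + 0.33) ≈ 2.7513.
So M = m × MB = 2.7513 × 64.8 ≈ 178.2842 billion.

$178.3 billion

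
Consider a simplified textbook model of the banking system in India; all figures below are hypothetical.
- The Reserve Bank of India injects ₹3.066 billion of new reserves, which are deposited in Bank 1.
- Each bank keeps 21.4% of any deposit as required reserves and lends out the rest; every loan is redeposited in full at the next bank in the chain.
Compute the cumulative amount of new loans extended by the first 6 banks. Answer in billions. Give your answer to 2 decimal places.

₹8.61 billion

Bank i lends (1 − rr)^i of the original deposit: Bank 1 lends 3.066·0.7860 ≈ 2.4099, Bank 2 lends 3.066·0.7860² ≈ 1.8942, and so on.
Summing a geometric series: total = 3.066·[0.7860·(1 − 0.7860^6) / (1 − 0.7860)] ≈ 8.6058 billion.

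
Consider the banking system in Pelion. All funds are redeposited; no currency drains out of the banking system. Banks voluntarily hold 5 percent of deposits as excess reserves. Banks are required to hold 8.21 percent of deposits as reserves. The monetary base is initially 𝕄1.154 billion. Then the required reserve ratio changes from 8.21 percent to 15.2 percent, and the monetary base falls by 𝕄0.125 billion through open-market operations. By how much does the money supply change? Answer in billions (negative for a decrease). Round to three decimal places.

Before: m₁ = 1 / (0.0821 + 0.05) ≈ 7.57002, MB₁ = 1.154, so M₁ = 7.57002 × 1.154 ≈ 8.7358 billion.
After: m₂ = 1 / (0.152 + 0.05) ≈ 4.95050, MB₂ = 1.154 − 0.125 = 1.029, so M₂ = 4.95050 × 1.029 ≈ 5.0941 billion.
ΔM = M₂ − M₁ = 5.0941 − 8.7358 = -3.6417 billion.

-3.642 billion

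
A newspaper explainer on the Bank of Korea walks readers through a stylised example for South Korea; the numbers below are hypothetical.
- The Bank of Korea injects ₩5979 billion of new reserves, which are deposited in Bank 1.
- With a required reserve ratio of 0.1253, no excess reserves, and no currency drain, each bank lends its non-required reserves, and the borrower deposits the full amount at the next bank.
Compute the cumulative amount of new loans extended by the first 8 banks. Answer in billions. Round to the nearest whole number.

Bank i lends (1 − rr)^i of the original deposit: Bank 1 lends 5979·0.8747 = 5229.8313, Bank 2 lends 5979·0.8747² ≈ 4574.5334, and so on.
Summing a geometric series: total = 5979·[0.8747·(1 − 0.8747^8) / (1 − 0.8747)] ≈ 27436.0550 billion.

₩27436 billion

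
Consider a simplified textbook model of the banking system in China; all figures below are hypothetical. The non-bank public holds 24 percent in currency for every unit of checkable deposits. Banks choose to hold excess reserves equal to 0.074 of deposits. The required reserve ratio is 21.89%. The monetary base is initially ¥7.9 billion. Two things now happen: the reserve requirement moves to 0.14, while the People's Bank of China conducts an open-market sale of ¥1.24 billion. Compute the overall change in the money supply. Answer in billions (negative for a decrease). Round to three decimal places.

-0.192 billion

Before: m₁ = (1 + 0.24) / (0.2189 + 0.074 + 0.24) ≈ 2.32689, MB₁ = 7.9, so M₁ = 2.32689 × 7.9 ≈ 18.3824 billion.
After: m₂ = (1 + 0.24) / (0.14 + 0.074 + 0.24) ≈ 2.73128, MB₂ = 7.9 − 1.24 = 6.66, so M₂ = 2.73128 × 6.66 ≈ 18.1903 billion.
ΔM = M₂ − M₁ = 18.1903 − 18.3824 = -0.1921 billion.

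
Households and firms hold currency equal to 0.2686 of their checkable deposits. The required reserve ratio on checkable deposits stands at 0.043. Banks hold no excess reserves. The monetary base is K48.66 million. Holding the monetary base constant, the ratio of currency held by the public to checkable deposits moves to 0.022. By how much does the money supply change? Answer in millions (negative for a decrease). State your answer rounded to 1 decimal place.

K567.0 million

Initially m₁ = (1 + 0.2686) / (0.043 + 0.2686) ≈ 4.0712, so M₁ = 4.0712 × 48.66 ≈ 198.1046 million.
After the change m₂ = (1 + 0.022) / (0.043 + 0.022) ≈ 15.7231, so M₂ = 15.7231 × 48.66 ≈ 765.086 million.
ΔM = M₂ − M₁ = 765.086 − 198.1046 = 566.9814 million.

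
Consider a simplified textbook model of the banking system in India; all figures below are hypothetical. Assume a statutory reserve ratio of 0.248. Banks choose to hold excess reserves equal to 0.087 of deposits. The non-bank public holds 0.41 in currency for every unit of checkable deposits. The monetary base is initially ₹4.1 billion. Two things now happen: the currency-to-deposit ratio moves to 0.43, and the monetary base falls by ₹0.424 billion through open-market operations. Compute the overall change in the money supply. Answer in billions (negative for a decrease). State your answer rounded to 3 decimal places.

-0.888 billion

Before: m₁ = (1 + 0.41) / (0.248 + 0.087 + 0.41) ≈ 1.89262, MB₁ = 4.1, so M₁ = 1.89262 × 4.1 ≈ 7.7597 billion.
After: m₂ = (1 + 0.43) / (0.248 + 0.087 + 0.43) ≈ 1.86928, MB₂ = 4.1 − 0.424 = 3.676, so M₂ = 1.86928 × 3.676 ≈ 6.8715 billion.
ΔM = M₂ − M₁ = 6.8715 − 7.7597 = -0.8882 billion.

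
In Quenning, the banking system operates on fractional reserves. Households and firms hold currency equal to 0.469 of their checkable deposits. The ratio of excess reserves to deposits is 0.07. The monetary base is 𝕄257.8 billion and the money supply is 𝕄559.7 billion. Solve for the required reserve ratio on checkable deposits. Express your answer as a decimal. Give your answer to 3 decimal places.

0.138

Using m = M/MB = 559.7/257.8 ≈ 2.171063. Since m = (1 + c)/(c + rr + e), the denominator satisfies c + rr + e = (1 + c)/m = (1 + 0.469) / 2.171063 ≈ 0.676627.
With c = 0.469 and e = 0.07, the required reserve ratio on checkable deposits is 0.676627 − 0.469 − 0.07 = 0.137627.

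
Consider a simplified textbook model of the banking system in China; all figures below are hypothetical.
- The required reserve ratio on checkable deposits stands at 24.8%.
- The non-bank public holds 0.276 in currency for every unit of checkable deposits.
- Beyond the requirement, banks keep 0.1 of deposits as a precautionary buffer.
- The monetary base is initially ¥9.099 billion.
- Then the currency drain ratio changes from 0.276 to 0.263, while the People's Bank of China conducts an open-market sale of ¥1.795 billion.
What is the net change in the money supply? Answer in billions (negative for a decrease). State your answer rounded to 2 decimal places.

Before: m₁ = (1 + 0.276) / (0.248 + 0.1 + 0.276) ≈ 2.0449, MB₁ = 9.099, so M₁ = 2.0449 × 9.099 ≈ 18.6065 billion.
After: m₂ = (1 + 0.263) / (0.248 + 0.1 + 0.263) ≈ 2.0671, MB₂ = 9.099 − 1.795 = 7.304, so M₂ = 2.0671 × 7.304 ≈ 15.0981 billion.
ΔM = M₂ − M₁ = 15.0981 − 18.6065 = -3.5084 billion.

-3.51 billion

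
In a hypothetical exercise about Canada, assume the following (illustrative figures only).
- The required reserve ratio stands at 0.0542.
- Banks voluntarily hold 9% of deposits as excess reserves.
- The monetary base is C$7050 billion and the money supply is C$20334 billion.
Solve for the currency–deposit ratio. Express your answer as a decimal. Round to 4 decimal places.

Using m = M/MB = 20334/7050 ≈ 2.884255. From m = (1 + c)/(c + rr + e), rearranging gives 1 + c = m·(c + rr + e), so c·(1 − m) = m·(rr + e) − 1.
Hence c = [m·(rr + e) − 1]/(1 − m) = [2.884255 × (0.0542 + 0.09) − 1] / (1 − 2.884255) ≈ 0.309985.

0.3100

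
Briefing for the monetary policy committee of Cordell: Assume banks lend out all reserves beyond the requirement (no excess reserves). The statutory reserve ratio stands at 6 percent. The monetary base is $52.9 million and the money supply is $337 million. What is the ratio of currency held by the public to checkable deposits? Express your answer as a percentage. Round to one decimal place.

Using m = M/MB = 337/52.9 ≈ 6.370510. From m = (1 + c)/(c + rr + e), rearranging gives 1 + c = m·(c + rr + e), so c·(1 − m) = m·(rr + e) − 1.
Hence c = [m·(rr + e) − 1]/(1 − m) = [6.370510 × (0.06 + 0) − 1] / (1 − 6.370510) ≈ 0.115030.

11.5%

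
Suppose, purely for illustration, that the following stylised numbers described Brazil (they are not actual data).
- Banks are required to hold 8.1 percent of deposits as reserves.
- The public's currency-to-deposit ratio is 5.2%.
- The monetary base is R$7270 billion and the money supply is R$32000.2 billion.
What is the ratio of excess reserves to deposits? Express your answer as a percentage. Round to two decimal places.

10.60%

Using m = M/MB = 32000.2/7270 ≈ 4.401678. Since m = (1 + c)/(c + rr + e), the denominator satisfies c + rr + e = (1 + c)/m = (1 + 0.052) / 4.401678 ≈ 0.239000.
With c = 0.052 and rr = 0.081, the ratio of excess reserves to deposits is 0.239000 − 0.052 − 0.081 = 0.106.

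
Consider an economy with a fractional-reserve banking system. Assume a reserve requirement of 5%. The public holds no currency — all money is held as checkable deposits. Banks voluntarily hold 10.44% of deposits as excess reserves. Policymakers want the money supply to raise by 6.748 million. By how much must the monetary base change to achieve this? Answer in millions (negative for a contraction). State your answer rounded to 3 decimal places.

1.042 million

The money multiplier is m = 1 / (rr + e) = 1 / (0.05 + 0.1044) ≈ 6.47668.
ΔMB = ΔM / m = (+6.748) / 6.47668 ≈ 1.0419 million.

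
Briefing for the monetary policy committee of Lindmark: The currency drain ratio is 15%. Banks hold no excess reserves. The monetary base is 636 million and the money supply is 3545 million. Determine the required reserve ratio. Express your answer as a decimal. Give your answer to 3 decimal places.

Using m = M/MB = 3545/636 ≈ 5.573899. Since m = (1 + c)/(c + rr + e), the denominator satisfies c + rr + e = (1 + c)/m = (1 + 0.15) / 5.573899 ≈ 0.206319.
With c = 0.15 and e = 0, the required reserve ratio is 0.206319 − 0.15 − 0 = 0.056319.

0.056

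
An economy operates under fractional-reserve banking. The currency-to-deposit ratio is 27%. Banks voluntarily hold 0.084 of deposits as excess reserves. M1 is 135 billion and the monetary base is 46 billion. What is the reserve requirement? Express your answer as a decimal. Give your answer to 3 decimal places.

0.079

Using m = M/MB = 135/46 ≈ 2.934783. Since m = (1 + c)/(c + rr + e), the denominator satisfies c + rr + e = (1 + c)/m = (1 + 0.27) / 2.934783 ≈ 0.432741.
With c = 0.27 and e = 0.084, the reserve requirement is 0.432741 − 0.27 − 0.084 = 0.078741.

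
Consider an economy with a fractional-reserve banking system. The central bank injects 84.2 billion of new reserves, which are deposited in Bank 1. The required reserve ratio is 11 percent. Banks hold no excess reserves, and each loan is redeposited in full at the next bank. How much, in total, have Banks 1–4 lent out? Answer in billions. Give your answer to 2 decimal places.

253.82 billion

Bank i lends (1 − rr)^i of the original deposit: Bank 1 lends 84.2·0.8900 = 74.9380, Bank 2 lends 84.2·0.8900² ≈ 66.6948, and so on.
Summing a geometric series: total = 84.2·[0.8900·(1 − 0.8900^4) / (1 − 0.8900)] ≈ 253.8202 billion.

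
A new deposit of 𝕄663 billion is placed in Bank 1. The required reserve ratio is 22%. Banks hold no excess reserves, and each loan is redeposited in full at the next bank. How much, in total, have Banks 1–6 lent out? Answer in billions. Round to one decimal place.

𝕄1821.3 billion

Bank i lends (1 − rr)^i of the original deposit: Bank 1 lends 663·0.7800 = 517.1400, Bank 2 lends 663·0.7800² = 403.3692, and so on.
Summing a geometric series: total = 663·[0.7800·(1 − 0.7800^6) / (1 − 0.7800)] ≈ 1821.2740 billion.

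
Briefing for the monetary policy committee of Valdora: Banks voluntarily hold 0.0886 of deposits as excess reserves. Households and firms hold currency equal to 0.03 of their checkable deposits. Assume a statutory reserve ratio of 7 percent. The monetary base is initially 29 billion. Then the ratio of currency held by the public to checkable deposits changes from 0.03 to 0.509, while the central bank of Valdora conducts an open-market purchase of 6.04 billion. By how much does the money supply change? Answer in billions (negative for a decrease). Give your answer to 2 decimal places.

Before: m₁ = (1 + 0.03) / (0.07 + 0.0886 + 0.03) ≈ 5.46129, MB₁ = 29, so M₁ = 5.46129 × 29 ≈ 158.3774 billion.
After: m₂ = (1 + 0.509) / (0.07 + 0.0886 + 0.509) ≈ 2.26034, MB₂ = 29 + 6.04 = 35.04, so M₂ = 2.26034 × 35.04 ≈ 79.2023 billion.
ΔM = M₂ − M₁ = 79.2023 − 158.3774 = -79.1751 billion.

-79.18 billion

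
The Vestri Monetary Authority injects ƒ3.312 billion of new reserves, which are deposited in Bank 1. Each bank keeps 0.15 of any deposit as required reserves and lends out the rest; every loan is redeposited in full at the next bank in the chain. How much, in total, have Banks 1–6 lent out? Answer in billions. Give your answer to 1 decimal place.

Bank i lends (1 − rr)^i of the original deposit: Bank 1 lends 3.312·0.8500 = 2.8152, Bank 2 lends 3.312·0.8500² ≈ 2.3929, and so on.
Summing a geometric series: total = 3.312·[0.8500·(1 − 0.8500^6) / (1 − 0.8500)] ≈ 11.6897 billion.

ƒ11.7 billion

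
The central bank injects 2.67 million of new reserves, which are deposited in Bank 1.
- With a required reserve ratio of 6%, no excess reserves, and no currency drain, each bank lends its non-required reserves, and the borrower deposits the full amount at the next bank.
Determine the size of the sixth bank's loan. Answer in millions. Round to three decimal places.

Each bank lends a fraction (1 − rr) = 0.9400 of the deposit it receives, so Bank 6 receives 2.67·0.9400^5 and lends 2.67·0.9400^6 ≈ 1.8420 million.

1.842 million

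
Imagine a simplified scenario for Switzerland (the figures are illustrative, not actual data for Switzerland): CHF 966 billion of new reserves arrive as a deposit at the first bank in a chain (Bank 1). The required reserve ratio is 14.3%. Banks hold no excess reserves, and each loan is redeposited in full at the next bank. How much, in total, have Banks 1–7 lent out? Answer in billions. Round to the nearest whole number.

Bank i lends (1 − rr)^i of the original deposit: Bank 1 lends 966·0.8570 = 827.8620, Bank 2 lends 966·0.8570² ≈ 709.4777, and so on.
Summing a geometric series: total = 966·[0.8570·(1 − 0.8570^7) / (1 − 0.8570)] ≈ 3823.6786 billion.

CHF 3824 billion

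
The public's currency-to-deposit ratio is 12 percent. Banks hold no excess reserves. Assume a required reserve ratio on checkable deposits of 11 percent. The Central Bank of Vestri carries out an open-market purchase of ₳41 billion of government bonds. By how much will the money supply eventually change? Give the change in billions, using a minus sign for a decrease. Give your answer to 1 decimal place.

The money multiplier is m = (1 + c) / (rr + c) = (1 + 0.12) / (0.11 + 0.12) ≈ 4.8696.
The purchase adds 41 billion of base, so ΔM = m × ΔMB = 4.8696 × (+41) = 199.6536 billion.

₳199.7 billion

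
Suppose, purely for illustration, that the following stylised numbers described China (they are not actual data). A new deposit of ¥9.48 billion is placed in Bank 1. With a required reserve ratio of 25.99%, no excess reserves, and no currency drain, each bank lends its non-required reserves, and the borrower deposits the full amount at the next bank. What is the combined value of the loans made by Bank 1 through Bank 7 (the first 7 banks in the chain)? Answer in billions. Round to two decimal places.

Bank i lends (1 − rr)^i of the original deposit: Bank 1 lends 9.48·0.7401 ≈ 7.0161, Bank 2 lends 9.48·0.7401² ≈ 5.1927, and so on.
Summing a geometric series: total = 9.48·[0.7401·(1 − 0.7401^7) / (1 − 0.7401)] ≈ 23.7122 billion.

¥23.71 billion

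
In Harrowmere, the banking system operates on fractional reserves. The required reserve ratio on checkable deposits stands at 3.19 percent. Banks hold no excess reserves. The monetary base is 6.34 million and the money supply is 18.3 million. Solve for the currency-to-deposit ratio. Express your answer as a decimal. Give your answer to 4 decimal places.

Using m = M/MB = 18.3/6.34 ≈ 2.886435. From m = (1 + c)/(c + rr + e), rearranging gives 1 + c = m·(c + rr + e), so c·(1 − m) = m·(rr + e) − 1.
Hence c = [m·(rr + e) − 1]/(1 − m) = [2.886435 × (0.0319 + 0) − 1] / (1 − 2.886435) ≈ 0.481290.

0.4813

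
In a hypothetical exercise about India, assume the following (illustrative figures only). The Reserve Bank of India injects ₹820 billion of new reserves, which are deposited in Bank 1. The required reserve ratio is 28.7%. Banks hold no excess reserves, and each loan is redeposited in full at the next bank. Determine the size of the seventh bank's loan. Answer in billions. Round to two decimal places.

₹76.81 billion

Each bank lends a fraction (1 − rr) = 0.7130 of the deposit it receives, so Bank 7 receives 820·0.7130^6 and lends 820·0.7130^7 ≈ 76.8140 billion.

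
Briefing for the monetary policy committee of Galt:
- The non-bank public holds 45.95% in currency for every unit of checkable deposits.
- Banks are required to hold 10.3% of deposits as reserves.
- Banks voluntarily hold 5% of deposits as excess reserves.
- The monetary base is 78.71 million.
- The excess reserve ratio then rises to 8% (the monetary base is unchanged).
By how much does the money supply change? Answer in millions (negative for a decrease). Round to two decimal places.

Initially m₁ = (1 + 0.4595) / (0.103 + 0.05 + 0.4595) ≈ 2.38286, so M₁ = 2.38286 × 78.71 ≈ 187.5549 million.
After the change m₂ = (1 + 0.4595) / (0.103 + 0.08 + 0.4595) ≈ 2.27160, so M₂ = 2.27160 × 78.71 ≈ 178.7976 million.
ΔM = M₂ − M₁ = 178.7976 − 187.5549 = -8.7573 million.

-8.76 million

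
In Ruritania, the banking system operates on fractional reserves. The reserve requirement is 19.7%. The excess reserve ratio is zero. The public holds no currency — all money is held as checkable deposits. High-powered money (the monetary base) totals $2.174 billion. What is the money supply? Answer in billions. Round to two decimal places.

$11.04 billion

With no currency drain or excess reserves, the money multiplier is m = 1/rr = 1/0.197 ≈ 5.0761.
Money supply M = m × MB = 5.0761 × 2.174 ≈ 11.0354 billion.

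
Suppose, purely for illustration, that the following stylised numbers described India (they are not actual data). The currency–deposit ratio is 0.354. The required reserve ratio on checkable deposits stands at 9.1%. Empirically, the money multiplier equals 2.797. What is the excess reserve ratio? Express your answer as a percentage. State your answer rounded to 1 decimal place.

Using m = 2.797. Since m = (1 + c)/(c + rr + e), the denominator satisfies c + rr + e = (1 + c)/m = (1 + 0.354) / 2.797 ≈ 0.484090.
With c = 0.354 and rr = 0.091, the excess reserve ratio is 0.484090 − 0.354 − 0.091 = 0.03909.

3.9%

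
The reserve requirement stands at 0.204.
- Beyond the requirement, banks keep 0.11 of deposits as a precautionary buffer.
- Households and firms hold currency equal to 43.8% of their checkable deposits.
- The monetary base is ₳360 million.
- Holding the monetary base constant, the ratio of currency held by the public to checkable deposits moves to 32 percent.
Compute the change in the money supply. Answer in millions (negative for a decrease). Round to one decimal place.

₳61.1 million

Initially m₁ = (1 + 0.438) / (0.204 + 0.11 + 0.438) ≈ 1.91223, so M₁ = 1.91223 × 360 = 688.4028 million.
After the change m₂ = (1 + 0.32) / (0.204 + 0.11 + 0.32) ≈ 2.08202, so M₂ = 2.08202 × 360 = 749.5272 million.
ΔM = M₂ − M₁ = 749.5272 − 688.4028 = 61.1244 million.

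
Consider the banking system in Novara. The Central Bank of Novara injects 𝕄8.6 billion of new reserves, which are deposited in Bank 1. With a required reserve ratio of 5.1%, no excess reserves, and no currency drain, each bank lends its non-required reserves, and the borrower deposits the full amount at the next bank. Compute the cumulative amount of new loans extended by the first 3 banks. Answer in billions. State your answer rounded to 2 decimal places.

Bank i lends (1 − rr)^i of the original deposit: Bank 1 lends 8.6·0.9490 = 8.1614, Bank 2 lends 8.6·0.9490² ≈ 7.7452, and so on.
Summing a geometric series: total = 8.6·[0.9490·(1 − 0.9490^3) / (1 − 0.9490)] ≈ 23.2567 billion.

𝕄23.26 billion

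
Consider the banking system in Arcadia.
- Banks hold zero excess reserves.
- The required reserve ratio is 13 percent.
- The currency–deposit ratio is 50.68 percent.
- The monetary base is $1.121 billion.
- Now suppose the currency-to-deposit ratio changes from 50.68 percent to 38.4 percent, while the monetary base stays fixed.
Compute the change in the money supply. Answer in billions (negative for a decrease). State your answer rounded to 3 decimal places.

Initially m₁ = (1 + 0.5068) / (0.13 + 0.5068) ≈ 2.36621, so M₁ = 2.36621 × 1.121 ≈ 2.6525 billion.
After the change m₂ = (1 + 0.384) / (0.13 + 0.384) ≈ 2.69261, so M₂ = 2.69261 × 1.121 ≈ 3.0184 billion.
ΔM = M₂ − M₁ = 3.0184 − 2.6525 = 0.3659 billion.

$0.366 billion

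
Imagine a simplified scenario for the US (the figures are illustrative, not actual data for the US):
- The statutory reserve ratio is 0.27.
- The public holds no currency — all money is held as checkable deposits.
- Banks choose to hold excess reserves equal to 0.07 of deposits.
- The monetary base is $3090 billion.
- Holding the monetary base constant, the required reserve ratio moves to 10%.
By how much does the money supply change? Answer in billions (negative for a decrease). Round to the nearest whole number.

Initially m₁ = 1 / (0.27 + 0.07) ≈ 2.94118, so M₁ = 2.94118 × 3090 = 9088.2462 billion.
After the change m₂ = 1 / (0.1 + 0.07) ≈ 5.88235, so M₂ = 5.88235 × 3090 = 18176.4615 billion.
ΔM = M₂ − M₁ = 18176.4615 − 9088.2462 = 9088.2153 billion.

$9088 billion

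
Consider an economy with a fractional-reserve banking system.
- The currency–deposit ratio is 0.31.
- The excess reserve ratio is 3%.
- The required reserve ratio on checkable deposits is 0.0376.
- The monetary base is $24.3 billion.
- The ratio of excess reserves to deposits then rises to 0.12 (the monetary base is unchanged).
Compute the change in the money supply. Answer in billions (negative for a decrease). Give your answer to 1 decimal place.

-16.2 billion

Initially m₁ = (1 + 0.31) / (0.0376 + 0.03 + 0.31) ≈ 3.4693, so M₁ = 3.4693 × 24.3 ≈ 84.304 billion.
After the change m₂ = (1 + 0.31) / (0.0376 + 0.12 + 0.31) ≈ 2.8015, so M₂ = 2.8015 × 24.3 ≈ 68.0764 billion.
ΔM = M₂ − M₁ = 68.0764 − 84.304 = -16.2276 billion.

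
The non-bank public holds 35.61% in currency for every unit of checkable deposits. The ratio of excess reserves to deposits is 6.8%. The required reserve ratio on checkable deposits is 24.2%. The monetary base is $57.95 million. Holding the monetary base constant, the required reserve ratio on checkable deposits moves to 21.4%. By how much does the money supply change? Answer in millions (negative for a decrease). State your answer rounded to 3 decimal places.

Initially m₁ = (1 + 0.3561) / (0.242 + 0.068 + 0.3561) ≈ 2.035880, so M₁ = 2.035880 × 57.95 ≈ 117.9792 million.
After the change m₂ = (1 + 0.3561) / (0.214 + 0.068 + 0.3561) ≈ 2.125215, so M₂ = 2.125215 × 57.95 ≈ 123.1562 million.
ΔM = M₂ − M₁ = 123.1562 − 117.9792 = 5.177 million.

$5.177 million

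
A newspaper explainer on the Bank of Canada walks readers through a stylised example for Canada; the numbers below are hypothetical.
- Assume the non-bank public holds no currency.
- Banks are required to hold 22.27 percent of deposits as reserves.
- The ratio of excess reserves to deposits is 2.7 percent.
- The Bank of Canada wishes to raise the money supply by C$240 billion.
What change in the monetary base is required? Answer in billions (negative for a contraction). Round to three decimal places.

C$59.928 billion

The money multiplier is m = 1 / (rr + e) = 1 / (0.2227 + 0.027) ≈ 4.0048058.
ΔMB = ΔM / m = (+240) / 4.0048058 ≈ 59.928 billion.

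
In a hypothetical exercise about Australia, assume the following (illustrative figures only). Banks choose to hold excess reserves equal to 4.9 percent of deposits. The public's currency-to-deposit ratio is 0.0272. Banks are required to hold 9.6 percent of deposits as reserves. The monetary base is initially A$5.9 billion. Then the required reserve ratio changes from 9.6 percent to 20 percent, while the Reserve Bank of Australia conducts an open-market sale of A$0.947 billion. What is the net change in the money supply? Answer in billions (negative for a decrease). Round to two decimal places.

Before: m₁ = (1 + 0.0272) / (0.096 + 0.049 + 0.0272) ≈ 5.9652, MB₁ = 5.9, so M₁ = 5.9652 × 5.9 ≈ 35.1947 billion.
After: m₂ = (1 + 0.0272) / (0.2 + 0.049 + 0.0272) ≈ 3.7190, MB₂ = 5.9 − 0.947 = 4.953, so M₂ = 3.7190 × 4.953 ≈ 18.4202 billion.
ΔM = M₂ − M₁ = 18.4202 − 35.1947 = -16.7745 billion.

-16.77 billion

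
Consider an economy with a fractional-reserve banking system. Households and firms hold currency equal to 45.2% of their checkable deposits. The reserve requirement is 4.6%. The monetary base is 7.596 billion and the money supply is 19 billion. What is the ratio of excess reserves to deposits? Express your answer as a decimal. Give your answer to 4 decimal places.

Using m = M/MB = 19/7.596 ≈ 2.501316. Since m = (1 + c)/(c + rr + e), the denominator satisfies c + rr + e = (1 + c)/m = (1 + 0.452) / 2.501316 ≈ 0.580494.
With c = 0.452 and rr = 0.046, the ratio of excess reserves to deposits is 0.580494 − 0.452 − 0.046 = 0.082494.

0.0825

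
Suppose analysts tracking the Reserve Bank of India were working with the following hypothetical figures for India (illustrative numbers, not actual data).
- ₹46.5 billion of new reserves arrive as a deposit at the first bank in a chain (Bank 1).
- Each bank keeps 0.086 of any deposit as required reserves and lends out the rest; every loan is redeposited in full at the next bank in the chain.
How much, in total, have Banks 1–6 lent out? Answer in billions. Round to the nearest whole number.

Bank i lends (1 − rr)^i of the original deposit: Bank 1 lends 46.5·0.9140 = 42.5010, Bank 2 lends 46.5·0.9140² ≈ 38.8459, and so on.
Summing a geometric series: total = 46.5·[0.9140·(1 − 0.9140^6) / (1 − 0.9140)] ≈ 206.0747 billion.

₹206 billion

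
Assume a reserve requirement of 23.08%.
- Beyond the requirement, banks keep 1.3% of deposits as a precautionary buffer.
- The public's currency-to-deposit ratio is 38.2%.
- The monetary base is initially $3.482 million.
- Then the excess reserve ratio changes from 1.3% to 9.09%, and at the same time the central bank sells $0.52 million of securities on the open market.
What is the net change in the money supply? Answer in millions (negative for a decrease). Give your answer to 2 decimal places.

Before: m₁ = (1 + 0.382) / (0.2308 + 0.013 + 0.382) ≈ 2.2084, MB₁ = 3.482, so M₁ = 2.2084 × 3.482 ≈ 7.6896 million.
After: m₂ = (1 + 0.382) / (0.2308 + 0.0909 + 0.382) ≈ 1.9639, MB₂ = 3.482 − 0.52 = 2.962, so M₂ = 1.9639 × 2.962 ≈ 5.8171 million.
ΔM = M₂ − M₁ = 5.8171 − 7.6896 = -1.8725 million.

-1.87 million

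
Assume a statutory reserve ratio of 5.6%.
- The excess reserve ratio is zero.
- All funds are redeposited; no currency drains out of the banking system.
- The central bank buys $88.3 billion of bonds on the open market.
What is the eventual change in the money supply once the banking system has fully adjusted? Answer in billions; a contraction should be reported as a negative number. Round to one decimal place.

The simple money multiplier is m = 1/rr = 1/0.056 ≈ 17.8571.
An open-market purchase increases the monetary base by 88.3 billion, so ΔM = m × ΔMB = 17.8571 × 88.3 ≈ 1576.7819 billion.

$1576.8 billion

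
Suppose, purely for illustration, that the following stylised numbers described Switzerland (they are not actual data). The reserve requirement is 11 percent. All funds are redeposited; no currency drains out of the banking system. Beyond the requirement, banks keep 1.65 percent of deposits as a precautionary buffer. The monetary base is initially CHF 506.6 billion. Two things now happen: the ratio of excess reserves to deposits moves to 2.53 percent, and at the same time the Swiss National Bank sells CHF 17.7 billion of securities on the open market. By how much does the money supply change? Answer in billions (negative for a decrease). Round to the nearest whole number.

-391 billion

Before: m₁ = 1 / (0.11 + 0.0165) ≈ 7.9051, MB₁ = 506.6, so M₁ = 7.9051 × 506.6 ≈ 4004.7237 billion.
After: m₂ = 1 / (0.11 + 0.0253) ≈ 7.3910, MB₂ = 506.6 − 17.7 = 488.9, so M₂ = 7.3910 × 488.9 = 3613.4599 billion.
ΔM = M₂ − M₁ = 3613.4599 − 4004.7237 = -391.2638 billion.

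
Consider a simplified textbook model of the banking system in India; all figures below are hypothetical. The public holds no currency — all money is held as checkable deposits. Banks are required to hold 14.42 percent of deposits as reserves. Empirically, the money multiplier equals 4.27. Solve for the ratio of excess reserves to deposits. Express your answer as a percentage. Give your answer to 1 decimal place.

9.0%

Using m = 4.27. Since m = (1 + c)/(c + rr + e), the denominator satisfies c + rr + e = (1 + c)/m = (1 + 0) / 4.27 ≈ 0.234192.
With c = 0 and rr = 0.1442, the ratio of excess reserves to deposits is 0.234192 − 0 − 0.1442 = 0.089992.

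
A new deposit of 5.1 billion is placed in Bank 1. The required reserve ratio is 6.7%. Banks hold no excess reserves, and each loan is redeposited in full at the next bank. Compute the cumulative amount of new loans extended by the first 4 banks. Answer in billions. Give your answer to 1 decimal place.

17.2 billion

Bank i lends (1 − rr)^i of the original deposit: Bank 1 lends 5.1·0.9330 = 4.7583, Bank 2 lends 5.1·0.9330² ≈ 4.4395, and so on.
Summing a geometric series: total = 5.1·[0.9330·(1 − 0.9330^4) / (1 − 0.9330)] ≈ 17.2044 billion.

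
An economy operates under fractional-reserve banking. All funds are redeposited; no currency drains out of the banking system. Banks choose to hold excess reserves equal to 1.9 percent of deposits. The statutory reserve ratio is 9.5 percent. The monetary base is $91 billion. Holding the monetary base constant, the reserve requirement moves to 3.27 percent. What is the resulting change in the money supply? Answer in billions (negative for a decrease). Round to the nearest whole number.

$962 billion

Initially m₁ = 1 / (0.095 + 0.019) ≈ 8.7719, so M₁ = 8.7719 × 91 = 798.2429 billion.
After the change m₂ = 1 / (0.0327 + 0.019) ≈ 19.3424, so M₂ = 19.3424 × 91 = 1760.1584 billion.
ΔM = M₂ − M₁ = 1760.1584 − 798.2429 = 961.9155 billion.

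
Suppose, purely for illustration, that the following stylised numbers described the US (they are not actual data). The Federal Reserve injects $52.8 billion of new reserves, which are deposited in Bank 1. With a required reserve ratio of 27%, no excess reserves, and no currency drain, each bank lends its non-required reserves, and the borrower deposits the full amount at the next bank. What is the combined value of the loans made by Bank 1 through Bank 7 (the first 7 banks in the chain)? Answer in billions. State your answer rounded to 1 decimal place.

$127.0 billion

Bank i lends (1 − rr)^i of the original deposit: Bank 1 lends 52.8·0.7300 = 38.5440, Bank 2 lends 52.8·0.7300² ≈ 28.1371, and so on.
Summing a geometric series: total = 52.8·[0.7300·(1 − 0.7300^7) / (1 − 0.7300)] ≈ 126.9848 billion.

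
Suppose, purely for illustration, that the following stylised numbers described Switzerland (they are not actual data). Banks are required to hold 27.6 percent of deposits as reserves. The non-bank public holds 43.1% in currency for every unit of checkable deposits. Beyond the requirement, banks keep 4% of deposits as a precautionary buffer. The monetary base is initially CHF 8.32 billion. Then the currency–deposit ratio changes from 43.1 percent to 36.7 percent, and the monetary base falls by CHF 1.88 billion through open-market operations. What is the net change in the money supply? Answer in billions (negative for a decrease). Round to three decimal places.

-3.049 billion

Before: m₁ = (1 + 0.431) / (0.276 + 0.04 + 0.431) ≈ 1.91566, MB₁ = 8.32, so M₁ = 1.91566 × 8.32 ≈ 15.9383 billion.
After: m₂ = (1 + 0.367) / (0.276 + 0.04 + 0.367) ≈ 2.00146, MB₂ = 8.32 − 1.88 = 6.44, so M₂ = 2.00146 × 6.44 ≈ 12.8894 billion.
ΔM = M₂ − M₁ = 12.8894 − 15.9383 = -3.0489 billion.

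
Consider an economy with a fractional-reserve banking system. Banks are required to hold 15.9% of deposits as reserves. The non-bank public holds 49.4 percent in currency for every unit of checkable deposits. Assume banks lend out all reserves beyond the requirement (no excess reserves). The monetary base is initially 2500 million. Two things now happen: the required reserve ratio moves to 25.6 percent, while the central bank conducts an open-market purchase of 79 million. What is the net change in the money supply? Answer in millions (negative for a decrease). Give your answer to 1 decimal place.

Before: m₁ = (1 + 0.494) / (0.159 + 0.494) ≈ 2.287902, MB₁ = 2500, so M₁ = 2.287902 × 2500 = 5719.755 million.
After: m₂ = (1 + 0.494) / (0.256 + 0.494) = 1.992000, MB₂ = 2500 + 79 = 2579, so M₂ = 1.992000 × 2579 = 5137.368 million.
ΔM = M₂ − M₁ = 5137.368 − 5719.755 = -582.387 million.

-582.4 million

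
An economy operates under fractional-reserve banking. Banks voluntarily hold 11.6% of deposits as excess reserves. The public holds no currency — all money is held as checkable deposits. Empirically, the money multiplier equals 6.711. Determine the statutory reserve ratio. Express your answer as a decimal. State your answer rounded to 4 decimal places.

Using m = 6.711. Since m = (1 + c)/(c + rr + e), the denominator satisfies c + rr + e = (1 + c)/m = (1 + 0) / 6.711 ≈ 0.149009.
With c = 0 and e = 0.116, the statutory reserve ratio is 0.149009 − 0 − 0.116 = 0.033009.

0.0330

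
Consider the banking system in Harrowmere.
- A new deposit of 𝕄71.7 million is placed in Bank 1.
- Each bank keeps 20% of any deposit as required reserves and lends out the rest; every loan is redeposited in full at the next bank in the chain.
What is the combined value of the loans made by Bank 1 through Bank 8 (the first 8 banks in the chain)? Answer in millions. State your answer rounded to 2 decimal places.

Bank i lends (1 − rr)^i of the original deposit: Bank 1 lends 71.7·0.8000 = 57.3600, Bank 2 lends 71.7·0.8000² = 45.8880, and so on.
Summing a geometric series: total = 71.7·[0.8000·(1 − 0.8000^8) / (1 − 0.8000)] ≈ 238.6829 million.

𝕄238.68 million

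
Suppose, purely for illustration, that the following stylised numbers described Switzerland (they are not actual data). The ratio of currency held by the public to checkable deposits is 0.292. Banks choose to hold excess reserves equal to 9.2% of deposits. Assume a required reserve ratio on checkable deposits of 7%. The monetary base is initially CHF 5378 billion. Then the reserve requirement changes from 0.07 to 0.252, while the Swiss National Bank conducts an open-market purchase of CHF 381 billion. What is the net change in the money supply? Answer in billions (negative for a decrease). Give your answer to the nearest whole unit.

-3606 billion

Before: m₁ = (1 + 0.292) / (0.07 + 0.092 + 0.292) ≈ 2.84581, MB₁ = 5378, so M₁ = 2.84581 × 5378 ≈ 15304.7662 billion.
After: m₂ = (1 + 0.292) / (0.252 + 0.092 + 0.292) ≈ 2.03145, MB₂ = 5378 + 381 = 5759, so M₂ = 2.03145 × 5759 ≈ 11699.1205 billion.
ΔM = M₂ − M₁ = 11699.1205 − 15304.7662 = -3605.6457 billion.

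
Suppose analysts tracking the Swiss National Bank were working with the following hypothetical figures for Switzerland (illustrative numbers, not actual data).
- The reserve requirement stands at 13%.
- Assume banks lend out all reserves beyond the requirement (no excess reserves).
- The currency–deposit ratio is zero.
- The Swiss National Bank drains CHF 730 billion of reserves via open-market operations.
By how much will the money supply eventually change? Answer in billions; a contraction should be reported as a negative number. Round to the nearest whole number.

-5615 billion

The simple money multiplier is m = 1/rr = 1/0.13 ≈ 7.6923.
An open-market sale reduces the monetary base by 730 billion, so ΔM = m × ΔMB = 7.6923 × (−730) = -5615.379 billion.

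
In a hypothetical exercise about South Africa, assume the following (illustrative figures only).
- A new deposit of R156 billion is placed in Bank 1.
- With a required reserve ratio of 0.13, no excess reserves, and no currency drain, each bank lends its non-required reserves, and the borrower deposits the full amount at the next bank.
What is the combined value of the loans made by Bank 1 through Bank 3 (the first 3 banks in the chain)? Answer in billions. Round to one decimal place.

Bank i lends (1 − rr)^i of the original deposit: Bank 1 lends 156·0.8700 = 135.7200, Bank 2 lends 156·0.8700² = 118.0764, and so on.
Summing a geometric series: total = 156·[0.8700·(1 − 0.8700^3) / (1 − 0.8700)] ≈ 356.5229 billion.

R356.5 billion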